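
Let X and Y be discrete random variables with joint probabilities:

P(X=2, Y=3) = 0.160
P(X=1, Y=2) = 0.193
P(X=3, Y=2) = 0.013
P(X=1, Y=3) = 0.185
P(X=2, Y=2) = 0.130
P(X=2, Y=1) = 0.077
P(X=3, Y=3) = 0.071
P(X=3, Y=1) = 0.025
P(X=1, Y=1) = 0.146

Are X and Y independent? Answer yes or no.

no

P(X=1) = 0.524 and P(Y=3) = 0.416, so their product is 0.21798, but P(X=1, Y=3) = 0.185. Since these differ, X and Y are not independent.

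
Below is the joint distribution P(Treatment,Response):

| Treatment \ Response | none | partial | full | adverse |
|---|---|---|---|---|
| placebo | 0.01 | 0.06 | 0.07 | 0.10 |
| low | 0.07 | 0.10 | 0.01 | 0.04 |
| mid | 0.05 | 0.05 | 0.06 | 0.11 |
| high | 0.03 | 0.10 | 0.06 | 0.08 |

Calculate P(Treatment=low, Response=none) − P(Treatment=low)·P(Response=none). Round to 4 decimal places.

0.0348

P(Treatment=low) = 0.07 + 0.10 + 0.01 + 0.04 = 0.22.
P(Response=none) = 0.01 + 0.07 + 0.05 + 0.03 = 0.16.
P(Treatment=low, Response=none) − P(Treatment=low)P(Response=none) = 0.07 − 0.22×0.16 = 0.0348.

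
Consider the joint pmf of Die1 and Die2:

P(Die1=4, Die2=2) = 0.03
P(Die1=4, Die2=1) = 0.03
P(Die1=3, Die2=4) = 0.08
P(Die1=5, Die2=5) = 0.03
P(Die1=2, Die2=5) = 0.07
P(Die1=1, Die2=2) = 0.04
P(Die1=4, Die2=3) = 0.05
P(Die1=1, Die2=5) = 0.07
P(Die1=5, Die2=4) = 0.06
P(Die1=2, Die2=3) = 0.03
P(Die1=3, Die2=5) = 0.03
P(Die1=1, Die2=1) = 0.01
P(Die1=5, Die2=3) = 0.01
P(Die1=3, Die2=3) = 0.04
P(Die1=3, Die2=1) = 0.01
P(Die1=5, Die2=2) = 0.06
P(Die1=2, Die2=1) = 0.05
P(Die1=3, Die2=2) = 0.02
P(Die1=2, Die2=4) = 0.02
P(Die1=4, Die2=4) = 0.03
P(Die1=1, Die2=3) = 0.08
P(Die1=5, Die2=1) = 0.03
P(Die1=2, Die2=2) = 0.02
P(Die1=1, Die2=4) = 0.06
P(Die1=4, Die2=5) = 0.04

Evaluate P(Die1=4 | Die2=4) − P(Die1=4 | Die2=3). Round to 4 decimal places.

-0.1181

P(Die2=4) = 0.06 + 0.02 + 0.08 + 0.03 + 0.06 = 0.25; P(Die1=4 | Die2=4) = 0.03/0.25 = 0.12000.
P(Die2=3) = 0.08 + 0.03 + 0.04 + 0.05 + 0.01 = 0.21; P(Die1=4 | Die2=3) = 0.05/0.21 = 0.23810.
Difference = -0.1181.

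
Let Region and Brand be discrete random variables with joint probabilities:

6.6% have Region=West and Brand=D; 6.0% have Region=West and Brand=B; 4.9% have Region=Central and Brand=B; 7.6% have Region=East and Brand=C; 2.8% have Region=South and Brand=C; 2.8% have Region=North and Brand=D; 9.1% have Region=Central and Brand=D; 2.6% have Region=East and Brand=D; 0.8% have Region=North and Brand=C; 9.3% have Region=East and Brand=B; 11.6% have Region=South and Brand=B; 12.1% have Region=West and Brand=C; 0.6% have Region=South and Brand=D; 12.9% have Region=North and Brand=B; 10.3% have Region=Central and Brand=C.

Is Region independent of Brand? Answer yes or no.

no

P(Region=Central) = 0.243 and P(Brand=B) = 0.447, so their product is 0.10862, but P(Region=Central, Brand=B) = 0.049. Since these differ, Region and Brand are not independent.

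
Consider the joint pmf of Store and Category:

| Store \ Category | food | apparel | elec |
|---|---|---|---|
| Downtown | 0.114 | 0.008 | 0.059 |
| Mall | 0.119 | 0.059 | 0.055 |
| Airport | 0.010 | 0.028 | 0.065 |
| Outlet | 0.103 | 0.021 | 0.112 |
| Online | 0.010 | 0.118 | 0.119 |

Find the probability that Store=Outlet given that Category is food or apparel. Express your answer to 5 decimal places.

P(Category=food) = 0.114 + 0.119 + 0.010 + 0.103 + 0.010 = 0.356.
P(Category=apparel) = 0.008 + 0.059 + 0.028 + 0.021 + 0.118 = 0.234.
P(Category ∈ {food, apparel}) = 0.356 + 0.234 = 0.590; P(Store=Outlet, Category ∈ {food, apparel}) = 0.103 + 0.021 = 0.124.
P(Store=Outlet | Category ∈ {food, apparel}) = 0.124/0.590 = 0.21017.

0.21017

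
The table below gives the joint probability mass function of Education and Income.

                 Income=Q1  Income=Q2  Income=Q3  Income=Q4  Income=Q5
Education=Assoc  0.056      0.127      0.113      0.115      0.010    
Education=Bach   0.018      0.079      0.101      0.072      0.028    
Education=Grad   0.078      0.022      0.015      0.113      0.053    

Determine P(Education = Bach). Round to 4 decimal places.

P(Education=Bach) = 0.018 + 0.079 + 0.101 + 0.072 + 0.028 = 0.298.

0.2980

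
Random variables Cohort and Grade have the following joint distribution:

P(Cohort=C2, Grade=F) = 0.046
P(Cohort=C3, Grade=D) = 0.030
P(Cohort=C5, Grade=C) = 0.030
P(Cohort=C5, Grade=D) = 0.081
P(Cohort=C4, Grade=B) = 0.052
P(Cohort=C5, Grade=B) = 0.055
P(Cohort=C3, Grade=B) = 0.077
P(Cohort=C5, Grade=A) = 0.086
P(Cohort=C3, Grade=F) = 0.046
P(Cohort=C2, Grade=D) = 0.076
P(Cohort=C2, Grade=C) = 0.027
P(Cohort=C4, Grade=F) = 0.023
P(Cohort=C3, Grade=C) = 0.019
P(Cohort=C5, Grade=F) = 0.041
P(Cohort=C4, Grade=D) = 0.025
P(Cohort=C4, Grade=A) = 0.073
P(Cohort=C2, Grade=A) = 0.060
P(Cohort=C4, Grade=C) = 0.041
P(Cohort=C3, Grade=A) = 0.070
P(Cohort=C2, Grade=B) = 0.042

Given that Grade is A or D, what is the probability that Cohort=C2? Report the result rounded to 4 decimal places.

P(Grade=A) = 0.060 + 0.070 + 0.073 + 0.086 = 0.289.
P(Grade=D) = 0.076 + 0.030 + 0.025 + 0.081 = 0.212.
P(Grade ∈ {A, D}) = 0.289 + 0.212 = 0.501; P(Cohort=C2, Grade ∈ {A, D}) = 0.060 + 0.076 = 0.136.
P(Cohort=C2 | Grade ∈ {A, D}) = 0.136/0.501 = 0.2715.

0.2715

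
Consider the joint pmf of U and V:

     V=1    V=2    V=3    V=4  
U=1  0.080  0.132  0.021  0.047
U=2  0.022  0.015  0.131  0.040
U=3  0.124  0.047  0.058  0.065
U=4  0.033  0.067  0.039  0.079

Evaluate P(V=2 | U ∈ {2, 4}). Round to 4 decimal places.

P(U=2) = 0.022 + 0.015 + 0.131 + 0.040 = 0.208.
P(U=4) = 0.033 + 0.067 + 0.039 + 0.079 = 0.218.
P(U ∈ {2, 4}) = 0.208 + 0.218 = 0.426; P(V=2, U ∈ {2, 4}) = 0.015 + 0.067 = 0.082.
P(V=2 | U ∈ {2, 4}) = 0.082/0.426 = 0.1925.

0.1925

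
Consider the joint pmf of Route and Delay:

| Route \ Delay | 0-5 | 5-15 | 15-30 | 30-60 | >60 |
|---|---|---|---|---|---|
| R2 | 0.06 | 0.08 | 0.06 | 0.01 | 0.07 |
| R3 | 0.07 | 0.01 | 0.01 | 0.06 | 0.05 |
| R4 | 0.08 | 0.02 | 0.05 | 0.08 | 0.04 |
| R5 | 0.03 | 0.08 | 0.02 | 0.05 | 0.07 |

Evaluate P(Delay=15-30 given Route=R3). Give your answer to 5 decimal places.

P(Route=R3) = 0.07 + 0.01 + 0.01 + 0.06 + 0.05 = 0.20.
P(Delay=15-30 | Route=R3) = 0.01/0.20 = 0.05000.

0.05000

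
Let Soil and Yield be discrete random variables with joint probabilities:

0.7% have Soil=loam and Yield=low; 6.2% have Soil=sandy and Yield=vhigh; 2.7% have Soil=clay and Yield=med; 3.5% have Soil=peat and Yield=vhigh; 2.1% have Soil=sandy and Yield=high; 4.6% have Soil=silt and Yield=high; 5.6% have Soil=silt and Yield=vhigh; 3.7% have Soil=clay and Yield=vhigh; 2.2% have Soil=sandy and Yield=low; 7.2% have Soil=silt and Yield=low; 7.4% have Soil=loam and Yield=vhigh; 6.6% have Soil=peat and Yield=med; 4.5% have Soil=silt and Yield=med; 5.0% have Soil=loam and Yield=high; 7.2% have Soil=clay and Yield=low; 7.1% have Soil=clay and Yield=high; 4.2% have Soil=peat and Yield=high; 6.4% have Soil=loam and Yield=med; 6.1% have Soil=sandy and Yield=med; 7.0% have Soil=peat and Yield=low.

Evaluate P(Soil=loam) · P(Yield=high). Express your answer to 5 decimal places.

0.04485

P(Soil=loam) = 0.007 + 0.064 + 0.050 + 0.074 = 0.195.
P(Yield=high) = 0.021 + 0.050 + 0.071 + 0.046 + 0.042 = 0.230.
Product: 0.195 × 0.230 = 0.04485.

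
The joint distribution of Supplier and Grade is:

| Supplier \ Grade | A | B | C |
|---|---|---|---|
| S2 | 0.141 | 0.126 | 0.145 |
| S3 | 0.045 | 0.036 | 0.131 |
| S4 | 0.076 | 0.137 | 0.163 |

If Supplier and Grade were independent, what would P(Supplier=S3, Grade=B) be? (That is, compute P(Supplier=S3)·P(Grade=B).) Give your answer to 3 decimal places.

0.063

P(Supplier=S3) = 0.045 + 0.036 + 0.131 = 0.212.
P(Grade=B) = 0.126 + 0.036 + 0.137 = 0.299.
Product: 0.212 × 0.299 = 0.063.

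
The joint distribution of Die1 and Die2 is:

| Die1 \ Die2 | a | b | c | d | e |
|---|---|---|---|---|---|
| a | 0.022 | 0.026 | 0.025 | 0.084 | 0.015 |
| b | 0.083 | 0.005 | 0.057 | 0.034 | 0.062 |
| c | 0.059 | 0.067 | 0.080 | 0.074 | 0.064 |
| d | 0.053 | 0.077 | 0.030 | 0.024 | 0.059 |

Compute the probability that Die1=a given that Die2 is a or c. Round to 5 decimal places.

0.11491

P(Die2=a) = 0.022 + 0.083 + 0.059 + 0.053 = 0.217.
P(Die2=c) = 0.025 + 0.057 + 0.080 + 0.030 = 0.192.
P(Die2 ∈ {a, c}) = 0.217 + 0.192 = 0.409; P(Die1=a, Die2 ∈ {a, c}) = 0.022 + 0.025 = 0.047.
P(Die1=a | Die2 ∈ {a, c}) = 0.047/0.409 = 0.11491.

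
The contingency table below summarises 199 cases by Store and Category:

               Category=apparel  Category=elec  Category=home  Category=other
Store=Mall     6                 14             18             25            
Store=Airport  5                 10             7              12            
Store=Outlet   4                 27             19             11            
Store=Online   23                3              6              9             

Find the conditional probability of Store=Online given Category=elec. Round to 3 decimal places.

Total with Category=elec: 14 + 10 + 27 + 3 = 54.
P(Store=Online | Category=elec) = 3/54 = 0.056.

0.056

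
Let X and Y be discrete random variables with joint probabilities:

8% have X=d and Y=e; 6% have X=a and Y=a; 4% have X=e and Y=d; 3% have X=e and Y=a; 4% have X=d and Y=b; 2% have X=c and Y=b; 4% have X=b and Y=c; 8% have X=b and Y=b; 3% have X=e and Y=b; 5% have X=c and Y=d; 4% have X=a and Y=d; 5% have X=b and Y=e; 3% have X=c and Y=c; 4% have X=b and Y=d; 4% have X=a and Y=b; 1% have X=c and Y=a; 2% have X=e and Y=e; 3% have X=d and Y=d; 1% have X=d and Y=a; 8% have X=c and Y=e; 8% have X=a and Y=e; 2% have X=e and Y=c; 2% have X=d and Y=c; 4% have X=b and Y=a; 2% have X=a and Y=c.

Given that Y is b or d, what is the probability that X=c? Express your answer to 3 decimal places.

0.171

P(Y=b) = 0.04 + 0.08 + 0.02 + 0.04 + 0.03 = 0.21.
P(Y=d) = 0.04 + 0.04 + 0.05 + 0.03 + 0.04 = 0.20.
P(Y ∈ {b, d}) = 0.21 + 0.20 = 0.41; P(X=c, Y ∈ {b, d}) = 0.02 + 0.05 = 0.07.
P(X=c | Y ∈ {b, d}) = 0.07/0.41 = 0.171.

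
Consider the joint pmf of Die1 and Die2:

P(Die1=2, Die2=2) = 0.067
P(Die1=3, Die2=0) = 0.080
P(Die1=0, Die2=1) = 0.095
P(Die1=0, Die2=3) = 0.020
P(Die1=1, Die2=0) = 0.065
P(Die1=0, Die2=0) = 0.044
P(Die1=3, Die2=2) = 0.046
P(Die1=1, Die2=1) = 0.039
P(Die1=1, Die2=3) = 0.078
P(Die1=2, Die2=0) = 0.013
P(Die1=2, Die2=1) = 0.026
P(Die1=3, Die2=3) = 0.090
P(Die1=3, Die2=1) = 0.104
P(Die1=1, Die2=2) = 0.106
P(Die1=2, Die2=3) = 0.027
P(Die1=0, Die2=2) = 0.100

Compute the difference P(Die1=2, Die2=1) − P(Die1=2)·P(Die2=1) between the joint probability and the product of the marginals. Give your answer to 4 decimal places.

P(Die1=2) = 0.013 + 0.026 + 0.067 + 0.027 = 0.133.
P(Die2=1) = 0.095 + 0.039 + 0.026 + 0.104 = 0.264.
P(Die1=2, Die2=1) − P(Die1=2)P(Die2=1) = 0.026 − 0.133×0.264 = -0.0091.

-0.0091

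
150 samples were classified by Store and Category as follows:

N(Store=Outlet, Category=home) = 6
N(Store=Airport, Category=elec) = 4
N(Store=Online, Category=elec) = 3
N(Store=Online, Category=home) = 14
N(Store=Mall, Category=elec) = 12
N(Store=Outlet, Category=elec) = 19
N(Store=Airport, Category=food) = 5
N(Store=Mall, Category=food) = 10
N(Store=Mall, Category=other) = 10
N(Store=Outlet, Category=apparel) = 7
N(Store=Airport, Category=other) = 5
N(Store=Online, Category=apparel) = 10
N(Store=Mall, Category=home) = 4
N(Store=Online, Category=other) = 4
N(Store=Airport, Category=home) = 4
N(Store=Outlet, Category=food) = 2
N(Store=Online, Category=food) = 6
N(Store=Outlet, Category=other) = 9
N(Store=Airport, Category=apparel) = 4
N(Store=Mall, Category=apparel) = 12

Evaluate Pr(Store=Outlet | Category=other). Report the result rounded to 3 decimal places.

Total with Category=other: 10 + 5 + 9 + 4 = 28.
P(Store=Outlet | Category=other) = 9/28 = 0.321.

0.321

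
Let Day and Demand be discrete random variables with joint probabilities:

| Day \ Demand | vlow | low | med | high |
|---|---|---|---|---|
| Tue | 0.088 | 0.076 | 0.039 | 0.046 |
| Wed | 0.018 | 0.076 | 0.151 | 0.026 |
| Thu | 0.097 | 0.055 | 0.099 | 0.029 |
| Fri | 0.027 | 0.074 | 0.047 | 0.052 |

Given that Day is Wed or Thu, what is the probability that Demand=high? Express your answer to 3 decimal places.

0.100

P(Day=Wed) = 0.018 + 0.076 + 0.151 + 0.026 = 0.271.
P(Day=Thu) = 0.097 + 0.055 + 0.099 + 0.029 = 0.280.
P(Day ∈ {Wed, Thu}) = 0.271 + 0.280 = 0.551; P(Demand=high, Day ∈ {Wed, Thu}) = 0.026 + 0.029 = 0.055.
P(Demand=high | Day ∈ {Wed, Thu}) = 0.055/0.551 = 0.100.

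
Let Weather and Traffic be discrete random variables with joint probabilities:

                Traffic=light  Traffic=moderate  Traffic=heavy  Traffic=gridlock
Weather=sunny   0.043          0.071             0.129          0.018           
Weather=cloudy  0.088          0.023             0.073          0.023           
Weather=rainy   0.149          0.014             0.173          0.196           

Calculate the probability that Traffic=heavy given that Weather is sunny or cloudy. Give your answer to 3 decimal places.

0.432

P(Weather=sunny) = 0.043 + 0.071 + 0.129 + 0.018 = 0.261.
P(Weather=cloudy) = 0.088 + 0.023 + 0.073 + 0.023 = 0.207.
P(Weather ∈ {sunny, cloudy}) = 0.261 + 0.207 = 0.468; P(Traffic=heavy, Weather ∈ {sunny, cloudy}) = 0.129 + 0.073 = 0.202.
P(Traffic=heavy | Weather ∈ {sunny, cloudy}) = 0.202/0.468 = 0.432.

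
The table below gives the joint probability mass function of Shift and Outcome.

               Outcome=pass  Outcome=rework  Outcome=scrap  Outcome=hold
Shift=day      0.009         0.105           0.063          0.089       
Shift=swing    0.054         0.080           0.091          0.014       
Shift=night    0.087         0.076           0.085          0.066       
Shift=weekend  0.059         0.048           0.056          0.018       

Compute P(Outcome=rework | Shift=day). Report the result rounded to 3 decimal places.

P(Shift=day) = 0.009 + 0.105 + 0.063 + 0.089 = 0.266.
P(Outcome=rework | Shift=day) = 0.105/0.266 = 0.395.

0.395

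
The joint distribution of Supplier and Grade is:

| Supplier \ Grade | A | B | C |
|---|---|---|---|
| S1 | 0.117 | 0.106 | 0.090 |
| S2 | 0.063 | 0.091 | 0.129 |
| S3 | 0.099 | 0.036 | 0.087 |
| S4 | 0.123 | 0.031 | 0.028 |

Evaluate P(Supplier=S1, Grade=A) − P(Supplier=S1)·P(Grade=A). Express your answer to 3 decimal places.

P(Supplier=S1) = 0.117 + 0.106 + 0.090 = 0.313.
P(Grade=A) = 0.117 + 0.063 + 0.099 + 0.123 = 0.402.
P(Supplier=S1, Grade=A) − P(Supplier=S1)P(Grade=A) = 0.117 − 0.313×0.402 = -0.009.

-0.009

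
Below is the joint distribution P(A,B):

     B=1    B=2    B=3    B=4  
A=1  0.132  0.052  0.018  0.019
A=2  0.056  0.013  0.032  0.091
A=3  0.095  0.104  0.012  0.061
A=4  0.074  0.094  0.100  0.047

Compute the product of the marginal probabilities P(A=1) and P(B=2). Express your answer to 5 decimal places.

P(A=1) = 0.132 + 0.052 + 0.018 + 0.019 = 0.221.
P(B=2) = 0.052 + 0.013 + 0.104 + 0.094 = 0.263.
Product: 0.221 × 0.263 = 0.05812.

0.05812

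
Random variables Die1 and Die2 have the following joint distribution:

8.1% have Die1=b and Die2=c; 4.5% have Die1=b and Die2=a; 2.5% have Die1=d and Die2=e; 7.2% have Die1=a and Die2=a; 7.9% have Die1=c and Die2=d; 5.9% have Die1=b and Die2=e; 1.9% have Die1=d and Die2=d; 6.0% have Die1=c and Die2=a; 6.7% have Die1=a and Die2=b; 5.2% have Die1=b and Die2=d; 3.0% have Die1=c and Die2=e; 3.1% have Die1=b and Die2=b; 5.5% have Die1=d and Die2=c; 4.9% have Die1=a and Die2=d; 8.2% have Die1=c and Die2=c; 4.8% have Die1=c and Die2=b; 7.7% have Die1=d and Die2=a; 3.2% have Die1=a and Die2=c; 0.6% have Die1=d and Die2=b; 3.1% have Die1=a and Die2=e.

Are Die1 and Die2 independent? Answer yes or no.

no

P(Die1=d) = 0.182 and P(Die2=a) = 0.254, so their product is 0.04623, but P(Die1=d, Die2=a) = 0.077. Since these differ, Die1 and Die2 are not independent.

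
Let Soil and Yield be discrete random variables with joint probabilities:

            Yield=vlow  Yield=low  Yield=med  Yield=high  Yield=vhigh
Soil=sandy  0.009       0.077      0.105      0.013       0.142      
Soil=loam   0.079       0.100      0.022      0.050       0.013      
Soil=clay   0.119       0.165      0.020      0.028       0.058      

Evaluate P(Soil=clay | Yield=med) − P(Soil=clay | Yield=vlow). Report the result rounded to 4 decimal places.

-0.4388

P(Yield=med) = 0.105 + 0.022 + 0.020 = 0.147; P(Soil=clay | Yield=med) = 0.020/0.147 = 0.13605.
P(Yield=vlow) = 0.009 + 0.079 + 0.119 = 0.207; P(Soil=clay | Yield=vlow) = 0.119/0.207 = 0.57488.
Difference = -0.4388.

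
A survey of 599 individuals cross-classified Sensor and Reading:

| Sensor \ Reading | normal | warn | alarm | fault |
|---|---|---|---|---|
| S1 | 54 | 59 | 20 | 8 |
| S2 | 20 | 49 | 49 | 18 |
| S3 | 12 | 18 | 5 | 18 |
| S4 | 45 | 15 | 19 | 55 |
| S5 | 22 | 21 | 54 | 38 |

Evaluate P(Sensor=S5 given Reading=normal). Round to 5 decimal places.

0.14379

Total with Reading=normal: 54 + 20 + 12 + 45 + 22 = 153.
P(Sensor=S5 | Reading=normal) = 22/153 = 0.14379.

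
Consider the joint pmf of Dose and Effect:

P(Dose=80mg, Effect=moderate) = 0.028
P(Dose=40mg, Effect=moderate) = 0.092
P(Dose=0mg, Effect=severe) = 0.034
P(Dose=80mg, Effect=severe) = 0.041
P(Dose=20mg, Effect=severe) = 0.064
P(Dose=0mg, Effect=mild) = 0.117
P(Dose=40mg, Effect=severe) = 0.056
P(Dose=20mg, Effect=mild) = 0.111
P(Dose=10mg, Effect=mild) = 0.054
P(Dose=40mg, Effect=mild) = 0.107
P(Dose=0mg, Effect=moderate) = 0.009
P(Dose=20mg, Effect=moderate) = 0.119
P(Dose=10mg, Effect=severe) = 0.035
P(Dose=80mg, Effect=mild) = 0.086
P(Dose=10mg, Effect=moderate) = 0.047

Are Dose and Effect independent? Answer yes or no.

no

P(Dose=0mg) = 0.160 and P(Effect=mild) = 0.475, so their product is 0.07600, but P(Dose=0mg, Effect=mild) = 0.117. Since these differ, Dose and Effect are not independent.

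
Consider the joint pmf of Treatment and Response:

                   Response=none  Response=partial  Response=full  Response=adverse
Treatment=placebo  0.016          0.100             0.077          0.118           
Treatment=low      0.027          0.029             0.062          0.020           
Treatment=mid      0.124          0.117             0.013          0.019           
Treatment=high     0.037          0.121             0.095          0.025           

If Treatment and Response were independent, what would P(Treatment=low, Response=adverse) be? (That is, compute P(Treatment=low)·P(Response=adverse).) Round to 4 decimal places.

0.0251

P(Treatment=low) = 0.027 + 0.029 + 0.062 + 0.020 = 0.138.
P(Response=adverse) = 0.118 + 0.020 + 0.019 + 0.025 = 0.182.
Product: 0.138 × 0.182 = 0.0251.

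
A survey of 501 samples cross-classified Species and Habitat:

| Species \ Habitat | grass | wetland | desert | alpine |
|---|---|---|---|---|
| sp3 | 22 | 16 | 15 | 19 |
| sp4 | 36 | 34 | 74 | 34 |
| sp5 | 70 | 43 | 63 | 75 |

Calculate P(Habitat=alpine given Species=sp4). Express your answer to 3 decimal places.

0.191

Total with Species=sp4: 36 + 34 + 74 + 34 = 178.
P(Habitat=alpine | Species=sp4) = 34/178 = 0.191.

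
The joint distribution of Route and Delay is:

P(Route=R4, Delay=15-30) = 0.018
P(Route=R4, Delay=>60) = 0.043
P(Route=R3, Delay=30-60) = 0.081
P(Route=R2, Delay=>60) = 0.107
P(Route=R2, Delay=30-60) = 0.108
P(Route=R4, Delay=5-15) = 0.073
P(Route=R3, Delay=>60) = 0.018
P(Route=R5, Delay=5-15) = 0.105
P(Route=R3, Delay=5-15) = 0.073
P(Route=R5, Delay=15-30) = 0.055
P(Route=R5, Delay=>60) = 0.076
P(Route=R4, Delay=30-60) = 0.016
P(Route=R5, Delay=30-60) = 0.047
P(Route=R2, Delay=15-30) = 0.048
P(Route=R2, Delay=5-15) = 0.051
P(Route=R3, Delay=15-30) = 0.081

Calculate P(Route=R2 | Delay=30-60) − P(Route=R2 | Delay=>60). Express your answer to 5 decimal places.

-0.00995

P(Delay=30-60) = 0.108 + 0.081 + 0.016 + 0.047 = 0.252; P(Route=R2 | Delay=30-60) = 0.108/0.252 = 0.428571.
P(Delay=>60) = 0.107 + 0.018 + 0.043 + 0.076 = 0.244; P(Route=R2 | Delay=>60) = 0.107/0.244 = 0.438525.
Difference = -0.00995.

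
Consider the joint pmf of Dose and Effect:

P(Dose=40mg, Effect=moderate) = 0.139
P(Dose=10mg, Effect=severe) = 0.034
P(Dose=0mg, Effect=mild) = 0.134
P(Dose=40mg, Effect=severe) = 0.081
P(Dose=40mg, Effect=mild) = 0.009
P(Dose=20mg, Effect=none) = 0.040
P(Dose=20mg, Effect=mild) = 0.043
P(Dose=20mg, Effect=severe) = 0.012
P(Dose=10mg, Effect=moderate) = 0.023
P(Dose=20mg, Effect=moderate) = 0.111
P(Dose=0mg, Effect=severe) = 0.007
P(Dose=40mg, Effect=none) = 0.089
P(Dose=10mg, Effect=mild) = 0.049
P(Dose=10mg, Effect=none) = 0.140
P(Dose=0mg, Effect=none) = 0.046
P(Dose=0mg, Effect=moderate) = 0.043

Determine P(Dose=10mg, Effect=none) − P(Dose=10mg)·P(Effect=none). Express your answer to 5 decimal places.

0.06251

P(Dose=10mg) = 0.140 + 0.049 + 0.023 + 0.034 = 0.246.
P(Effect=none) = 0.046 + 0.140 + 0.040 + 0.089 = 0.315.
P(Dose=10mg, Effect=none) − P(Dose=10mg)P(Effect=none) = 0.140 − 0.246×0.315 = 0.06251.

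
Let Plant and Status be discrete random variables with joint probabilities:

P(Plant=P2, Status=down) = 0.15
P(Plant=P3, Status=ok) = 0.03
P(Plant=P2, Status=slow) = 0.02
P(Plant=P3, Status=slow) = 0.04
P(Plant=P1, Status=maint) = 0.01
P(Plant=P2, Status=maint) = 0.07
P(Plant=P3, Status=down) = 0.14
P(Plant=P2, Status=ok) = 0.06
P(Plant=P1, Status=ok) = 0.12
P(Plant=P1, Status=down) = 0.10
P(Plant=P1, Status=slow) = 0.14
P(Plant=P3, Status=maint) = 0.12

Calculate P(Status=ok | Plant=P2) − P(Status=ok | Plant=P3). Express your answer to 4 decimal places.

P(Plant=P2) = 0.06 + 0.02 + 0.15 + 0.07 = 0.30; P(Status=ok | Plant=P2) = 0.06/0.30 = 0.20000.
P(Plant=P3) = 0.03 + 0.04 + 0.14 + 0.12 = 0.33; P(Status=ok | Plant=P3) = 0.03/0.33 = 0.09091.
Difference = 0.1091.

0.1091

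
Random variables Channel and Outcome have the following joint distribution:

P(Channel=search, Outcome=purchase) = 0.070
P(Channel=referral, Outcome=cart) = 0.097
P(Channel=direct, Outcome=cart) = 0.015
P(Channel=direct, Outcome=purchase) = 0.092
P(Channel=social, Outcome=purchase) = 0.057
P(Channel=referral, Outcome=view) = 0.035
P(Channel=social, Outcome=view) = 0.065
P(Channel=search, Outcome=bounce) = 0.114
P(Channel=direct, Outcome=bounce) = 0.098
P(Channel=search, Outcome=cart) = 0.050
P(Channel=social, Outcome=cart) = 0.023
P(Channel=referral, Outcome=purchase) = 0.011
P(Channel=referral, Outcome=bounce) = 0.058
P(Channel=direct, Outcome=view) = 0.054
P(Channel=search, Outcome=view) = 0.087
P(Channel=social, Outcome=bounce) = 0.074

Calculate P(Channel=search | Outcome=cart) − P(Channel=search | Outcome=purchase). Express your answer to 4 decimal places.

P(Outcome=cart) = 0.050 + 0.023 + 0.015 + 0.097 = 0.185; P(Channel=search | Outcome=cart) = 0.050/0.185 = 0.27027.
P(Outcome=purchase) = 0.070 + 0.057 + 0.092 + 0.011 = 0.230; P(Channel=search | Outcome=purchase) = 0.070/0.230 = 0.30435.
Difference = -0.0341.

-0.0341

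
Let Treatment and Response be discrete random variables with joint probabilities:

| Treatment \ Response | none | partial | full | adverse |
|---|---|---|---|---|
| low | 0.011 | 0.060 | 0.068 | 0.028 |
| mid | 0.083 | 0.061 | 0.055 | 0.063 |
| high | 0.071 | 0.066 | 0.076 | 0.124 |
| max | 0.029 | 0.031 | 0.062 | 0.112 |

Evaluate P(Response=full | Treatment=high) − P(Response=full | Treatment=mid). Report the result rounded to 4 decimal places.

0.0156

P(Treatment=high) = 0.071 + 0.066 + 0.076 + 0.124 = 0.337; P(Response=full | Treatment=high) = 0.076/0.337 = 0.22552.
P(Treatment=mid) = 0.083 + 0.061 + 0.055 + 0.063 = 0.262; P(Response=full | Treatment=mid) = 0.055/0.262 = 0.20992.
Difference = 0.0156.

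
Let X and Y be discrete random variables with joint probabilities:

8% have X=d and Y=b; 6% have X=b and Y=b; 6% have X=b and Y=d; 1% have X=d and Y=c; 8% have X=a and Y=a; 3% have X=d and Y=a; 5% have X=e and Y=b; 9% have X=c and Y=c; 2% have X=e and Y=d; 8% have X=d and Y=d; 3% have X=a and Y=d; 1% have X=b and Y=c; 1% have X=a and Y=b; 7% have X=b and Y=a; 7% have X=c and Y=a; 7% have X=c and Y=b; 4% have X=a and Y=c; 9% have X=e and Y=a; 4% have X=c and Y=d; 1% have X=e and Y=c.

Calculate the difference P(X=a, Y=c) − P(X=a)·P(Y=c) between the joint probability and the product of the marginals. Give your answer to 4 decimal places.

0.0144

P(X=a) = 0.08 + 0.01 + 0.04 + 0.03 = 0.16.
P(Y=c) = 0.04 + 0.01 + 0.09 + 0.01 + 0.01 = 0.16.
P(X=a, Y=c) − P(X=a)P(Y=c) = 0.04 − 0.16×0.16 = 0.0144.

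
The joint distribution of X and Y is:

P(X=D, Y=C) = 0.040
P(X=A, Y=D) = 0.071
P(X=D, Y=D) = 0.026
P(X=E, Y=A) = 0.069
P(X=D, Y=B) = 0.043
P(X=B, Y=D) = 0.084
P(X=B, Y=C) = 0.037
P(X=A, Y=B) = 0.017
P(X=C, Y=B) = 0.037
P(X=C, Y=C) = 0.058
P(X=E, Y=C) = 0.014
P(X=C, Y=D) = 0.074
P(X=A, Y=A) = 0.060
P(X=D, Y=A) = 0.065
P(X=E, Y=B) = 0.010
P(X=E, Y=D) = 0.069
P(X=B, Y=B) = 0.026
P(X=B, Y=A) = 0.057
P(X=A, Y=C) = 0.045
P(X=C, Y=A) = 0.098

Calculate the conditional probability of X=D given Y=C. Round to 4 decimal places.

0.2062

P(Y=C) = 0.045 + 0.037 + 0.058 + 0.040 + 0.014 = 0.194.
P(X=D | Y=C) = 0.040/0.194 = 0.2062.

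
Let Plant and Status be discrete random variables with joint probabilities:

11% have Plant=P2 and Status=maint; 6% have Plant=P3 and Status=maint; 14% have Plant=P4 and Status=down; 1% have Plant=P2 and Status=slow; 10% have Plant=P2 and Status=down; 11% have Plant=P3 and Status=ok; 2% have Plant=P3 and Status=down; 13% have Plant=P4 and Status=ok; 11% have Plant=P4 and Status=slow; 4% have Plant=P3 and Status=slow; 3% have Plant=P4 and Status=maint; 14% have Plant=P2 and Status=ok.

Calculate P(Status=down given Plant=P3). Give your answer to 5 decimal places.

0.08696

P(Plant=P3) = 0.11 + 0.04 + 0.02 + 0.06 = 0.23.
P(Status=down | Plant=P3) = 0.02/0.23 = 0.08696.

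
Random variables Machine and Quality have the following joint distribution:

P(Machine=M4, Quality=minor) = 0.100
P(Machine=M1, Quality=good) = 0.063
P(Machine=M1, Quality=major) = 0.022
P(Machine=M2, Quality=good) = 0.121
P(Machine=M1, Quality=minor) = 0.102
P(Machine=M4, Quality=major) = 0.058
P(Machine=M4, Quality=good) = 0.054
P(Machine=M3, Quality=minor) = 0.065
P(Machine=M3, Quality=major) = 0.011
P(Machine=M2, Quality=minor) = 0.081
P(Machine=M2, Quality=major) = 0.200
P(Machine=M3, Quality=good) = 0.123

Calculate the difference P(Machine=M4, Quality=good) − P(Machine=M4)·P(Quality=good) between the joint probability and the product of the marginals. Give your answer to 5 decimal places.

P(Machine=M4) = 0.054 + 0.100 + 0.058 = 0.212.
P(Quality=good) = 0.063 + 0.121 + 0.123 + 0.054 = 0.361.
P(Machine=M4, Quality=good) − P(Machine=M4)P(Quality=good) = 0.054 − 0.212×0.361 = -0.02253.

-0.02253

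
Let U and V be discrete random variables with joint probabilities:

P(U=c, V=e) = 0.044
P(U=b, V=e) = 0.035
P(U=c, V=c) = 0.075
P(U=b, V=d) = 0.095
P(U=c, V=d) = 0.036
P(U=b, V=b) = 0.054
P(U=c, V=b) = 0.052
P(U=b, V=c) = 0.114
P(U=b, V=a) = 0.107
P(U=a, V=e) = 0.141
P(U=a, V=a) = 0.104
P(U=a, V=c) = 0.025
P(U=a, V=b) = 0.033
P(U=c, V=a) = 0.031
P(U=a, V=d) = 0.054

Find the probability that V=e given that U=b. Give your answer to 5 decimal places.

0.08642

P(U=b) = 0.107 + 0.054 + 0.114 + 0.095 + 0.035 = 0.405.
P(V=e | U=b) = 0.035/0.405 = 0.08642.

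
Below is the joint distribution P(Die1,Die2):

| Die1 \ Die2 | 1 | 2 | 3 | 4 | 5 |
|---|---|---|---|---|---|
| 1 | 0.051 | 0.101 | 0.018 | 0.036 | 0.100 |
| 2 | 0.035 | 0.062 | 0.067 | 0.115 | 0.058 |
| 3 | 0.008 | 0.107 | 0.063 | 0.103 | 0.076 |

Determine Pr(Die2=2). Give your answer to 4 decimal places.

0.2700

P(Die2=2) = 0.101 + 0.062 + 0.107 = 0.270.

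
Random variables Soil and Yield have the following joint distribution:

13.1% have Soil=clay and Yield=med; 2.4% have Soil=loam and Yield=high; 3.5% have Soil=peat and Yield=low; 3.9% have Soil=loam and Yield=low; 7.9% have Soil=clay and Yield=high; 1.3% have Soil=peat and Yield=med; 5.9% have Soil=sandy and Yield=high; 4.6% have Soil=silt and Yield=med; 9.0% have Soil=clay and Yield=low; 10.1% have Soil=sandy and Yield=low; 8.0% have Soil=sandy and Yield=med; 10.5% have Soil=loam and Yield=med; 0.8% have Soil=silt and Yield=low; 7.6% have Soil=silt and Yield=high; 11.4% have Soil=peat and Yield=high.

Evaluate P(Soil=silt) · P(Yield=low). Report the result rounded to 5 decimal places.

0.03549

P(Soil=silt) = 0.008 + 0.046 + 0.076 = 0.130.
P(Yield=low) = 0.101 + 0.039 + 0.090 + 0.008 + 0.035 = 0.273.
Product: 0.130 × 0.273 = 0.03549.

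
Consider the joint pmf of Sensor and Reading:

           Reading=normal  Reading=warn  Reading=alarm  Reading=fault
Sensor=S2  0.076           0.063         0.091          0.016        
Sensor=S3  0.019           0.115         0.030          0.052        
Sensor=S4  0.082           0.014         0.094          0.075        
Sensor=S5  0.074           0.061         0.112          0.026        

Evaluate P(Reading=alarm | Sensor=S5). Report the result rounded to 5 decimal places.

0.41026

P(Sensor=S5) = 0.074 + 0.061 + 0.112 + 0.026 = 0.273.
P(Reading=alarm | Sensor=S5) = 0.112/0.273 = 0.41026.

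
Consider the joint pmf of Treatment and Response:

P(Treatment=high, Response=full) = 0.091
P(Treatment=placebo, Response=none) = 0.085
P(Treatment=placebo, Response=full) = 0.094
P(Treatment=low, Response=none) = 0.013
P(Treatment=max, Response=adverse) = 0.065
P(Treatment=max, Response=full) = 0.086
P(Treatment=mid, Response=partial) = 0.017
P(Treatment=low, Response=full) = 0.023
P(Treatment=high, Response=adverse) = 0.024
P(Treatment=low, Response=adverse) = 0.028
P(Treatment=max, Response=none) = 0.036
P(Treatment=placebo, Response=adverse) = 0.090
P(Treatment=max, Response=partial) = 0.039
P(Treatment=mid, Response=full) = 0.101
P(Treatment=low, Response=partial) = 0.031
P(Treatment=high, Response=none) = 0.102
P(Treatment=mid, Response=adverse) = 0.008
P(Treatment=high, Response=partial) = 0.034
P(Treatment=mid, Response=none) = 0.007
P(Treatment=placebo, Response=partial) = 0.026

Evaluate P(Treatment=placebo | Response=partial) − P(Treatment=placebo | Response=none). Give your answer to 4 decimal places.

P(Response=partial) = 0.026 + 0.031 + 0.017 + 0.034 + 0.039 = 0.147; P(Treatment=placebo | Response=partial) = 0.026/0.147 = 0.17687.
P(Response=none) = 0.085 + 0.013 + 0.007 + 0.102 + 0.036 = 0.243; P(Treatment=placebo | Response=none) = 0.085/0.243 = 0.34979.
Difference = -0.1729.

-0.1729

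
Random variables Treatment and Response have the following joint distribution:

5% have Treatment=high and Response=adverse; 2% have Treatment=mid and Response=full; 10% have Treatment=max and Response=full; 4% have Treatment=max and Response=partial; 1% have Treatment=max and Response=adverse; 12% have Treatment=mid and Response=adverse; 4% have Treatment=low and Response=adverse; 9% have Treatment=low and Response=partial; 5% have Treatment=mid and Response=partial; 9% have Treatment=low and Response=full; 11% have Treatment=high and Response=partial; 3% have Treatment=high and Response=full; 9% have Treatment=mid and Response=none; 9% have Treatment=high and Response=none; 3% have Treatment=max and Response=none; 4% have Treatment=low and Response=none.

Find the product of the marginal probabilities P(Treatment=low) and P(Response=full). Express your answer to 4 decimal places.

P(Treatment=low) = 0.04 + 0.09 + 0.09 + 0.04 = 0.26.
P(Response=full) = 0.09 + 0.02 + 0.03 + 0.10 = 0.24.
Product: 0.26 × 0.24 = 0.0624.

0.0624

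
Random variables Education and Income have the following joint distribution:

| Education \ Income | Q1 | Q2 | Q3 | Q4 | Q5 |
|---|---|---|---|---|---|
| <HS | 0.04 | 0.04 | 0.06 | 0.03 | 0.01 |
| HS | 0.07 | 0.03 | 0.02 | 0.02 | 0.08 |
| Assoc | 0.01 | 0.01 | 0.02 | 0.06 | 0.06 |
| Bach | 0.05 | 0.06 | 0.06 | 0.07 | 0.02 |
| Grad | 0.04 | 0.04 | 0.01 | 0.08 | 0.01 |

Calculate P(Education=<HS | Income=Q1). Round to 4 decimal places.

P(Income=Q1) = 0.04 + 0.07 + 0.01 + 0.05 + 0.04 = 0.21.
P(Education=<HS | Income=Q1) = 0.04/0.21 = 0.1905.

0.1905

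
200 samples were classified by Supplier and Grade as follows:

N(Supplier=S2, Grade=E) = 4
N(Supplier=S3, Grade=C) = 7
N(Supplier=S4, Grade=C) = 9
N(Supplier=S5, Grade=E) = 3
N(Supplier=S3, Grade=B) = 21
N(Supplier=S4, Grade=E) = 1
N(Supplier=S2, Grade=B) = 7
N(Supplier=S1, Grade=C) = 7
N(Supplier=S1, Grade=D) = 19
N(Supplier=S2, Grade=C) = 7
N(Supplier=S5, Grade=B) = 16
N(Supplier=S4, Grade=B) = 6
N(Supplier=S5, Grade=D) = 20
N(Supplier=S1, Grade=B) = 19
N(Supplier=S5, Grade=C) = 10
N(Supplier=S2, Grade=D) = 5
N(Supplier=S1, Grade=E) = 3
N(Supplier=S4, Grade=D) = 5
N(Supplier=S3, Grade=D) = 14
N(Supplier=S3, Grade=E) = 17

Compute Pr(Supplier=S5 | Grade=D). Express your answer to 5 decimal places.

Total with Grade=D: 19 + 5 + 14 + 5 + 20 = 63.
P(Supplier=S5 | Grade=D) = 20/63 = 0.31746.

0.31746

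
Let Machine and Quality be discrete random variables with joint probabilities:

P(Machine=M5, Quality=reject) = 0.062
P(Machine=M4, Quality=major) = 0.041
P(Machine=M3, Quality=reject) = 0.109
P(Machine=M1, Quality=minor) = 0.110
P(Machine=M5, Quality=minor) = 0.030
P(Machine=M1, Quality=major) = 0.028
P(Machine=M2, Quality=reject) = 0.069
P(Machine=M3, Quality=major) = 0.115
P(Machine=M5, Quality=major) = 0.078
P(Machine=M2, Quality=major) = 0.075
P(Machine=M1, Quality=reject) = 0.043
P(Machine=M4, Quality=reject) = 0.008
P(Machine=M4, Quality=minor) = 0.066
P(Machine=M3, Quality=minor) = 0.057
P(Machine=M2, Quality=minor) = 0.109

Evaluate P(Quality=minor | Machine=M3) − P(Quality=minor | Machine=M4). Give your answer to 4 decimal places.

-0.3711

P(Machine=M3) = 0.057 + 0.115 + 0.109 = 0.281; P(Quality=minor | Machine=M3) = 0.057/0.281 = 0.20285.
P(Machine=M4) = 0.066 + 0.041 + 0.008 = 0.115; P(Quality=minor | Machine=M4) = 0.066/0.115 = 0.57391.
Difference = -0.3711.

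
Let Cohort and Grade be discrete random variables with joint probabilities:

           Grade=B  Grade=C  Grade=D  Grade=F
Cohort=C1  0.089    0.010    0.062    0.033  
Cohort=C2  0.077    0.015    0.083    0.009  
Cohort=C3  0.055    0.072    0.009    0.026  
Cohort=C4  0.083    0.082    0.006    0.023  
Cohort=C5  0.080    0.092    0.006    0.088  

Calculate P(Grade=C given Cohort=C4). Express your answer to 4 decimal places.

P(Cohort=C4) = 0.083 + 0.082 + 0.006 + 0.023 = 0.194.
P(Grade=C | Cohort=C4) = 0.082/0.194 = 0.4227.

0.4227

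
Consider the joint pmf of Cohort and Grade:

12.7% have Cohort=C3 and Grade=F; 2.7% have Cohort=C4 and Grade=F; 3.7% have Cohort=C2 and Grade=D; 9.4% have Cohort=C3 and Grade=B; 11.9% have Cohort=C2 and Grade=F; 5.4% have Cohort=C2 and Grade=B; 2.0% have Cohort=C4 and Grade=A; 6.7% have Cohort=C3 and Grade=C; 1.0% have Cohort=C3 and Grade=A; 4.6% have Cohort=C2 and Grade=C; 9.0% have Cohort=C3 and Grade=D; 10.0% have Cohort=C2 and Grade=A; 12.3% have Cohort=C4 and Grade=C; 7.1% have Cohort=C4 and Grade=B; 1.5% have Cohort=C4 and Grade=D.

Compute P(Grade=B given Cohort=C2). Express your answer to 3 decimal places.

P(Cohort=C2) = 0.100 + 0.054 + 0.046 + 0.037 + 0.119 = 0.356.
P(Grade=B | Cohort=C2) = 0.054/0.356 = 0.152.

0.152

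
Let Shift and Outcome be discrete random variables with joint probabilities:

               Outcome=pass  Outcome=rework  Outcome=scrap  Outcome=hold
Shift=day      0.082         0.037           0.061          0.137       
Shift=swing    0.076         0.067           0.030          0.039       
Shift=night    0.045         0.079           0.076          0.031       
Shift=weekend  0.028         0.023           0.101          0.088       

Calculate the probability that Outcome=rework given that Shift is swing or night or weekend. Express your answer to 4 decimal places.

0.2474

P(Shift=swing) = 0.076 + 0.067 + 0.030 + 0.039 = 0.212.
P(Shift=night) = 0.045 + 0.079 + 0.076 + 0.031 = 0.231.
P(Shift=weekend) = 0.028 + 0.023 + 0.101 + 0.088 = 0.240.
P(Shift ∈ {swing, night, weekend}) = 0.212 + 0.231 + 0.240 = 0.683; P(Outcome=rework, Shift ∈ {swing, night, weekend}) = 0.067 + 0.079 + 0.023 = 0.169.
P(Outcome=rework | Shift ∈ {swing, night, weekend}) = 0.169/0.683 = 0.2474.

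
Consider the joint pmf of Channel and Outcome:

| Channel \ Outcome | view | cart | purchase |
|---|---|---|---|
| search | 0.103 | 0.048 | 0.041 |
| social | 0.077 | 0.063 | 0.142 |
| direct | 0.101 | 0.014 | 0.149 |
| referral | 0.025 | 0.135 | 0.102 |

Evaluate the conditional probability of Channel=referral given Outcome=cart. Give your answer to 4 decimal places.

0.5192

P(Outcome=cart) = 0.048 + 0.063 + 0.014 + 0.135 = 0.260.
P(Channel=referral | Outcome=cart) = 0.135/0.260 = 0.5192.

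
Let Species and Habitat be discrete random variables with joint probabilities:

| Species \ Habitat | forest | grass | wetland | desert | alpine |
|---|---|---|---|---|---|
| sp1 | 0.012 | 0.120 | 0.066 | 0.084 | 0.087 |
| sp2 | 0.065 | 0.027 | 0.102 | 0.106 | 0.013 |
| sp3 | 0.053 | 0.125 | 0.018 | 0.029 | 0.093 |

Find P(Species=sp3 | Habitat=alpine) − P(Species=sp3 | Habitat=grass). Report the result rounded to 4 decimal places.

0.0223

P(Habitat=alpine) = 0.087 + 0.013 + 0.093 = 0.193; P(Species=sp3 | Habitat=alpine) = 0.093/0.193 = 0.48187.
P(Habitat=grass) = 0.120 + 0.027 + 0.125 = 0.272; P(Species=sp3 | Habitat=grass) = 0.125/0.272 = 0.45956.
Difference = 0.0223.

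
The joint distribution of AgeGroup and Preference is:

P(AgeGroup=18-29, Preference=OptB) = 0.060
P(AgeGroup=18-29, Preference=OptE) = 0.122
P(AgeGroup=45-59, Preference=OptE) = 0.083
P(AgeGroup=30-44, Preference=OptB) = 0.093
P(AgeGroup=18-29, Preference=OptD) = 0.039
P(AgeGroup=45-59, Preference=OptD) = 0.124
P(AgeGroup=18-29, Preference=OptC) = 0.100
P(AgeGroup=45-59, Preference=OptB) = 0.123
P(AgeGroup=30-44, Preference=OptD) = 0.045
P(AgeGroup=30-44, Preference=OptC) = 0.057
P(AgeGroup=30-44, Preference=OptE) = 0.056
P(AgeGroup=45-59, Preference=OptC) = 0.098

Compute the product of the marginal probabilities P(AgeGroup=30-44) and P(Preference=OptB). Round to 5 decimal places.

0.06928

P(AgeGroup=30-44) = 0.093 + 0.057 + 0.045 + 0.056 = 0.251.
P(Preference=OptB) = 0.060 + 0.093 + 0.123 = 0.276.
Product: 0.251 × 0.276 = 0.06928.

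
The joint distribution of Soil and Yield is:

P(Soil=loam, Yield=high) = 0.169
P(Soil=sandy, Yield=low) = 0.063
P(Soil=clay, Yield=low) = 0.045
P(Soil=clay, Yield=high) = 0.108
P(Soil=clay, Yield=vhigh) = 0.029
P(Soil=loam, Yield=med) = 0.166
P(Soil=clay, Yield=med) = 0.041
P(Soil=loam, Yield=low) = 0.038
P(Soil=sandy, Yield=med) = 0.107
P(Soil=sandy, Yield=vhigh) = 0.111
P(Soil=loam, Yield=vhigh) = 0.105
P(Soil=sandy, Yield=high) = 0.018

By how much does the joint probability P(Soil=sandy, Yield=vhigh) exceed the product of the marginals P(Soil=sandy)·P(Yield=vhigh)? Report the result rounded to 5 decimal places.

0.03775

P(Soil=sandy) = 0.063 + 0.107 + 0.018 + 0.111 = 0.299.
P(Yield=vhigh) = 0.111 + 0.105 + 0.029 = 0.245.
P(Soil=sandy, Yield=vhigh) − P(Soil=sandy)P(Yield=vhigh) = 0.111 − 0.299×0.245 = 0.03775.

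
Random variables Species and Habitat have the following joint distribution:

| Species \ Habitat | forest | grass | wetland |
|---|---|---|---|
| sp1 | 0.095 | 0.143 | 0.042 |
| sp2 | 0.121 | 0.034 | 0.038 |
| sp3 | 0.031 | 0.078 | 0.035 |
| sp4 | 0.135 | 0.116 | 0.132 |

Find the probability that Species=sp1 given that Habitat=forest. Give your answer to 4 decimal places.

0.2487

P(Habitat=forest) = 0.095 + 0.121 + 0.031 + 0.135 = 0.382.
P(Species=sp1 | Habitat=forest) = 0.095/0.382 = 0.2487.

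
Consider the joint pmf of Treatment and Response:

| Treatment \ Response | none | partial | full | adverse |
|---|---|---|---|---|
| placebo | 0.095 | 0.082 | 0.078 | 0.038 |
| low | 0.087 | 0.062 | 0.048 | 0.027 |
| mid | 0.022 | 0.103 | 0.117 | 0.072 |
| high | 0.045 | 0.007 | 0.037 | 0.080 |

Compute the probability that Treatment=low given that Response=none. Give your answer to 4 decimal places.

0.3494

P(Response=none) = 0.095 + 0.087 + 0.022 + 0.045 = 0.249.
P(Treatment=low | Response=none) = 0.087/0.249 = 0.3494.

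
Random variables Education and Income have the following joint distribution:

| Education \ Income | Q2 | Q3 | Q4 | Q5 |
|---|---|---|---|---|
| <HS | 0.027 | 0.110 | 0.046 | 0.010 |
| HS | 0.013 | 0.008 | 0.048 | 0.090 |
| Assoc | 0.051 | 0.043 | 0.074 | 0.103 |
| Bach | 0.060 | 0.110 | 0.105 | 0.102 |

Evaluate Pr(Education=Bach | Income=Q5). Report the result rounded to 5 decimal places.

P(Income=Q5) = 0.010 + 0.090 + 0.103 + 0.102 = 0.305.
P(Education=Bach | Income=Q5) = 0.102/0.305 = 0.33443.

0.33443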